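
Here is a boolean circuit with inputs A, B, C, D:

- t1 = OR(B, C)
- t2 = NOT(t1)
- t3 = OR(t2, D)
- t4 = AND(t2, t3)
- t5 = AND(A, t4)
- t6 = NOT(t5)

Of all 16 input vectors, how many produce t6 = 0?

2

t6 = NOT(t5) must be 0, so t5 = 1.
t5 = AND(A, t4) must be 1, so both A = 1 and t4 = 1.
t4 = AND(t2, t3) must be 1, so both t2 = 1 and t3 = 1.
Satisfying assignments:
  A=1, B=0, C=0, D=0
  A=1, B=0, C=0, D=1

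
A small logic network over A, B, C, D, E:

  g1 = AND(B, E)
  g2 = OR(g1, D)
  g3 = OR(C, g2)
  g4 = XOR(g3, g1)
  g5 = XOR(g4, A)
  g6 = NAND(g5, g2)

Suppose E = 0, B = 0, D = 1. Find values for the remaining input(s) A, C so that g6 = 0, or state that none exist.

Check with E = 0, B = 0, D = 1 and A=0, C=0:
g1 = AND(B, E) = AND(0, 0) = 0
g2 = OR(g1, D) = OR(0, 1) = 1
g3 = OR(C, g2) = OR(0, 1) = 1
g4 = XOR(g3, g1) = XOR(1, 0) = 1
g5 = XOR(g4, A) = XOR(1, 0) = 1
g6 = NAND(g5, g2) = NAND(1, 1) = 0
So g6 = 0.

A=0, C=0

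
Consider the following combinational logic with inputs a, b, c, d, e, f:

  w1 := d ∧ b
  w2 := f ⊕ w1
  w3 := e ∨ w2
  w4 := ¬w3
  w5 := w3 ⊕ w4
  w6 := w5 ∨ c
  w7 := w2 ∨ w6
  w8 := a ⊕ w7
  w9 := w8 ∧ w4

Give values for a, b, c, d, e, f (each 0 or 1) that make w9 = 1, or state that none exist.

a=0, b=1, c=1, d=1, e=0, f=1

w9 = w8 ∧ w4 must be 1, so both w8 = 1 and w4 = 1.
Check with a=0, b=1, c=1, d=1, e=0, f=1:
w1 = d ∧ b = 1 ∧ 1 = 1
w2 = f ⊕ w1 = 1 ⊕ 1 = 0
w3 = e ∨ w2 = 0 ∨ 0 = 0
w4 = ¬w3 = ¬0 = 1
w5 = w3 ⊕ w4 = 0 ⊕ 1 = 1
w6 = w5 ∨ c = 1 ∨ 1 = 1
w7 = w2 ∨ w6 = 0 ∨ 1 = 1
w8 = a ⊕ w7 = 0 ⊕ 1 = 1
w9 = w8 ∧ w4 = 1 ∧ 1 = 1
So w9 = 1 as required.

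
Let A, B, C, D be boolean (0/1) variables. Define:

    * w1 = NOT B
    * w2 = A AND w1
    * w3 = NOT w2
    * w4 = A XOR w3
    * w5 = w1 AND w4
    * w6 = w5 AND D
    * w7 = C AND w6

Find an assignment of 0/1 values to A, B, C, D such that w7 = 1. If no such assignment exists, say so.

w7 = C AND w6 must be 1, so both C = 1 and w6 = 1.
Check with A=0, B=0, C=1, D=1:
w1 = NOT B = NOT 0 = 1
w2 = A AND w1 = 0 AND 1 = 0
w3 = NOT w2 = NOT 0 = 1
w4 = A XOR w3 = 0 XOR 1 = 1
w5 = w1 AND w4 = 1 AND 1 = 1
w6 = w5 AND D = 1 AND 1 = 1
w7 = C AND w6 = 1 AND 1 = 1
So w7 = 1 as required.

A=0, B=0, C=1, D=1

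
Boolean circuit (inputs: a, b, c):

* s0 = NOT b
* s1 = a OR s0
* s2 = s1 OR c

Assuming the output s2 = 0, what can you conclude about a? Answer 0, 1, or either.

s2 = s1 OR c must be 0, so both s1 = 0 and c = 0.
Every assignment with s2 = 0 has a = 0; there are 1 such assignment(s).
  a=0, b=1, c=0

0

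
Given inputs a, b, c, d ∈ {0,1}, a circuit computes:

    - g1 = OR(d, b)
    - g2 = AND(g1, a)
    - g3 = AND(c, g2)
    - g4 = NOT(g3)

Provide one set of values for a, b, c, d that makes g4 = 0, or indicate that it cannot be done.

Check with a=1, b=0, c=1, d=1:
g1 = OR(d, b) = OR(1, 0) = 1
g2 = AND(g1, a) = AND(1, 1) = 1
g3 = AND(c, g2) = AND(1, 1) = 1
g4 = NOT(g3) = NOT 1 = 0
So g4 = 0 as required.

a=1, b=0, c=1, d=1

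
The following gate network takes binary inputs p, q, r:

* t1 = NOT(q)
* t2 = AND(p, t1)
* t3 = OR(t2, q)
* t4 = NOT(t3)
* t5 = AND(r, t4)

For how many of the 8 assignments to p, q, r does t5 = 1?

t5 = AND(r, t4) must be 1, so both r = 1 and t4 = 1.
t4 = NOT(t3) must be 1, so t3 = 0.
t3 = OR(t2, q) must be 0, so both t2 = 0 and q = 0.
Satisfying assignments:
  p=0, q=0, r=1

1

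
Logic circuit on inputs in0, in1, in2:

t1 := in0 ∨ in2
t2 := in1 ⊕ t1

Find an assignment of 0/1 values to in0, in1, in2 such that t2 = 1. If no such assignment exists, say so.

t2 = in1 ⊕ t1 must be 1, so in1 and t1 differ.
Check with in0=1 in1=0 in2=0:
t1 = in0 ∨ in2 = 1 ∨ 0 = 1
t2 = in1 ⊕ t1 = 0 ⊕ 1 = 1
So t2 = 1 as required.

in0=1 in1=0 in2=0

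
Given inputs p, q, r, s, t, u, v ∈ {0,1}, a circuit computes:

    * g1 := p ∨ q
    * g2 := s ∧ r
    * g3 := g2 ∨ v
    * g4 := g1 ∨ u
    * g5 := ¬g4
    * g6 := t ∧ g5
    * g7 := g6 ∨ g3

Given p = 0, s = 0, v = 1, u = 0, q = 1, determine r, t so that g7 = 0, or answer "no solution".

With p = 0, s = 0, v = 1, u = 0, q = 1 fixed, none of the 4 settings of r, t give g7 = 0.
For example, with r=0, t=1:
g1 = p ∨ q = 0 ∨ 1 = 1
g2 = s ∧ r = 0 ∧ 0 = 0
g3 = g2 ∨ v = 0 ∨ 1 = 1
g4 = g1 ∨ u = 1 ∨ 0 = 1
g5 = ¬g4 = ¬1 = 0
g6 = t ∧ g5 = 1 ∧ 0 = 0
g7 = g6 ∨ g3 = 0 ∨ 1 = 1
giving g7 = 1 ≠ 0.

no solution exists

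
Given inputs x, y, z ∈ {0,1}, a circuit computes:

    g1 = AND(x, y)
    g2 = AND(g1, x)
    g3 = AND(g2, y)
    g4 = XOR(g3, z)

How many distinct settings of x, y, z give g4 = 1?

4

g4 = XOR(g3, z) must be 1, so g3 and z differ.
Satisfying assignments:
  x=0, y=0, z=1
  x=0, y=1, z=1
  x=1, y=0, z=1
  x=1, y=1, z=0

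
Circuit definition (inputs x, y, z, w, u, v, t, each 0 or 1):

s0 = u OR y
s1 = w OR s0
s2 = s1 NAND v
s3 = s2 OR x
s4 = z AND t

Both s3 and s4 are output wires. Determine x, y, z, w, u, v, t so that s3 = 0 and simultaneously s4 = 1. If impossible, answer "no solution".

x=0, y=1, z=1, w=1, u=1, v=1, t=1

Check with x=0, y=1, z=1, w=1, u=1, v=1, t=1:
s0 = u OR y = 1 OR 1 = 1
s1 = w OR s0 = 1 OR 1 = 1
s2 = s1 NAND v = 1 NAND 1 = 0
s3 = s2 OR x = 0 OR 0 = 0
s4 = z AND t = 1 AND 1 = 1
So s3 = 0 and s4 = 1.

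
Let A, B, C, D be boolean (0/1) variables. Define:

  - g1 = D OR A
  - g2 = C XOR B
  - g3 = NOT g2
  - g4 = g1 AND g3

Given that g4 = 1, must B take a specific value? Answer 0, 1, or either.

either

Both values of B occur among assignments with g4 = 1:
  B=0: A=0, B=0, C=0, D=1
  B=1: A=0, B=1, C=1, D=1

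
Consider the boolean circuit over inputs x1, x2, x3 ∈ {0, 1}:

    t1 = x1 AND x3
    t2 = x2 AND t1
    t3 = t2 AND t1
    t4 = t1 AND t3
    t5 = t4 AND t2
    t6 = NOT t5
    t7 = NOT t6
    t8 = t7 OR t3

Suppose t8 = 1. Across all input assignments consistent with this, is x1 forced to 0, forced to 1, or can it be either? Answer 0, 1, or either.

1

t8 = t7 OR t3 must be 1, so at least one of t7, t3 is 1.
Every assignment with t8 = 1 has x1 = 1; there are 1 such assignment(s).
  x1=1, x2=1, x3=1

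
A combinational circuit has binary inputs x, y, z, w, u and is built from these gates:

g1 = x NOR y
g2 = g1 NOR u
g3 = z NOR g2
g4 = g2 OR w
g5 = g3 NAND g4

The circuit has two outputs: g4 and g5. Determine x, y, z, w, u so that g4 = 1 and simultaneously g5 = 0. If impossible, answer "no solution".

Check with x=0, y=1, z=0, w=1, u=1:
g1 = x NOR y = 0 NOR 1 = 0
g2 = g1 NOR u = 0 NOR 1 = 0
g3 = z NOR g2 = 0 NOR 0 = 1
g4 = g2 OR w = 0 OR 1 = 1
g5 = g3 NAND g4 = 1 NAND 1 = 0
So g4 = 1 and g5 = 0.

x=0, y=1, z=0, w=1, u=1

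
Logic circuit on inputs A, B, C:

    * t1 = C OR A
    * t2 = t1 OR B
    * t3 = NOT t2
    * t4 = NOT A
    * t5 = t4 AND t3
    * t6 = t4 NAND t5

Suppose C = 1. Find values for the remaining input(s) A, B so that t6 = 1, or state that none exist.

A=0 B=1

t6 = t4 NAND t5 must be 1, so at least one of t4, t5 is 0.
Check with C = 1 and A=0, B=1:
t1 = C OR A = 1 OR 0 = 1
t2 = t1 OR B = 1 OR 1 = 1
t3 = NOT t2 = NOT 1 = 0
t4 = NOT A = NOT 0 = 1
t5 = t4 AND t3 = 1 AND 0 = 0
t6 = t4 NAND t5 = 1 NAND 0 = 1
So t6 = 1.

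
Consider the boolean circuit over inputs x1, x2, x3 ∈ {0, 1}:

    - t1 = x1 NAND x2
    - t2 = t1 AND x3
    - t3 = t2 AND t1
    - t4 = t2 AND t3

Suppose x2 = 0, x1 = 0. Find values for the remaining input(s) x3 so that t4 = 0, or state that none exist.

x3=0

t4 = t2 AND t3 must be 0, so at least one of t2, t3 is 0.
Check with x2 = 0, x1 = 0 and x3=0:
t1 = x1 NAND x2 = 0 NAND 0 = 1
t2 = t1 AND x3 = 1 AND 0 = 0
t3 = t2 AND t1 = 0 AND 1 = 0
t4 = t2 AND t3 = 0 AND 0 = 0
So t4 = 0.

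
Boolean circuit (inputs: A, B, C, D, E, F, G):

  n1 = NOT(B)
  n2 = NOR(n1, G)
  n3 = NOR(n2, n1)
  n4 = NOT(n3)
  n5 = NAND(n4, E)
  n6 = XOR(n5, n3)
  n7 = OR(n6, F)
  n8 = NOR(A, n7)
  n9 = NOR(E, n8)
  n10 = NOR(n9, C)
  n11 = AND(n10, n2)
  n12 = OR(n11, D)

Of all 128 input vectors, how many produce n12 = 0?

n12 = OR(n11, D) must be 0, so both n11 = 0 and D = 0.
Enumerating the 128 input combinations, 60 give n12 = 0 and 68 give n12 = 1.

60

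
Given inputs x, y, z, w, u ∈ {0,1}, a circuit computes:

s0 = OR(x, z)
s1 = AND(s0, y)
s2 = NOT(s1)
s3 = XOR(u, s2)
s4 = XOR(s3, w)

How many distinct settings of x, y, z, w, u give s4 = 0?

s4 = XOR(s3, w) must be 0, so s3 and w are equal.
Enumerating the 32 input combinations, 16 give s4 = 0 and 16 give s4 = 1.

16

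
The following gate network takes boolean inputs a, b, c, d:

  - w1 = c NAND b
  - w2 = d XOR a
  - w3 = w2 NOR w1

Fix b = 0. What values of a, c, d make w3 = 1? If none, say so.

With b = 0 fixed, none of the 8 settings of a, c, d give w3 = 1.
For example, with a=1, c=1, d=1:
w1 = c NAND b = 1 NAND 0 = 1
w2 = d XOR a = 1 XOR 1 = 0
w3 = w2 NOR w1 = 0 NOR 1 = 0
giving w3 = 0 ≠ 1.

no solution exists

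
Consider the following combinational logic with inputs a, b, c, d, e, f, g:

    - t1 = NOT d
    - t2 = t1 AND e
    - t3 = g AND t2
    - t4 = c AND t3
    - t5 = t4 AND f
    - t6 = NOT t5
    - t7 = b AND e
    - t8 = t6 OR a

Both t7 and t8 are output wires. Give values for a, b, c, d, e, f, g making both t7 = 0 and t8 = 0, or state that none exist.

Check with a=0, b=0, c=1, d=0, e=1, f=1, g=1:
t1 = NOT d = NOT 0 = 1
t2 = t1 AND e = 1 AND 1 = 1
t3 = g AND t2 = 1 AND 1 = 1
t4 = c AND t3 = 1 AND 1 = 1
t5 = t4 AND f = 1 AND 1 = 1
t6 = NOT t5 = NOT 1 = 0
t7 = b AND e = 0 AND 1 = 0
t8 = t6 OR a = 0 OR 0 = 0
So t7 = 0 and t8 = 0.

a=0, b=0, c=1, d=0, e=1, f=1, g=1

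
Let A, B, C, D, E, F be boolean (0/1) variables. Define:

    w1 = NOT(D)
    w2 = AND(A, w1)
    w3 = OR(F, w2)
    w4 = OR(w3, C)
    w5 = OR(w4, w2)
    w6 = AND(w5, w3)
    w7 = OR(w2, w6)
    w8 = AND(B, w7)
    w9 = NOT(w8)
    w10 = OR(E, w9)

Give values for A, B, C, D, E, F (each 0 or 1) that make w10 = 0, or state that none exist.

w10 = OR(E, w9) must be 0, so both E = 0 and w9 = 0.
w9 = NOT(w8) must be 0, so w8 = 1.
w8 = AND(B, w7) must be 1, so both B = 1 and w7 = 1.
Check with A=1, B=1, C=0, D=0, E=0, F=0:
w1 = NOT(D) = NOT 0 = 1
w2 = AND(A, w1) = AND(1, 1) = 1
w3 = OR(F, w2) = OR(0, 1) = 1
w4 = OR(w3, C) = OR(1, 0) = 1
w5 = OR(w4, w2) = OR(1, 1) = 1
w6 = AND(w5, w3) = AND(1, 1) = 1
w7 = OR(w2, w6) = OR(1, 1) = 1
w8 = AND(B, w7) = AND(1, 1) = 1
w9 = NOT(w8) = NOT 1 = 0
w10 = OR(E, w9) = OR(0, 0) = 0
So w10 = 0 as required.

A=1, B=1, C=0, D=0, E=0, F=0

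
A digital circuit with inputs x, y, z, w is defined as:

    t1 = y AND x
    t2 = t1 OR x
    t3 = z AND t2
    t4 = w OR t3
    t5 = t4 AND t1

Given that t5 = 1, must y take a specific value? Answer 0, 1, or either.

t5 = t4 AND t1 must be 1, so both t4 = 1 and t1 = 1.
Every assignment with t5 = 1 has y = 1; there are 3 such assignment(s).
  x=1, y=1, z=0, w=1
  x=1, y=1, z=1, w=0
  x=1, y=1, z=1, w=1

1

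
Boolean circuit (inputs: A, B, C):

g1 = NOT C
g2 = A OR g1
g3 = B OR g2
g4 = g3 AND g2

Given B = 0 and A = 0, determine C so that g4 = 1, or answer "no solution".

C=0

g4 = g3 AND g2 must be 1, so both g3 = 1 and g2 = 1.
Check with B = 0 and A = 0 and C=0:
g1 = NOT C = NOT 0 = 1
g2 = A OR g1 = 0 OR 1 = 1
g3 = B OR g2 = 0 OR 1 = 1
g4 = g3 AND g2 = 1 AND 1 = 1
So g4 = 1.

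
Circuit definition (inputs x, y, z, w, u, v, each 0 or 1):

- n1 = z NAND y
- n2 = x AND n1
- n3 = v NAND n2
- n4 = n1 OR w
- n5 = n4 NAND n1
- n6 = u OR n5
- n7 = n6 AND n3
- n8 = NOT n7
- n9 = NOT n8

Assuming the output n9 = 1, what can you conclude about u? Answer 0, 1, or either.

Both values of u occur among assignments with n9 = 1:
  u=0: x=0, y=1, z=1, w=0, u=0, v=0
  u=1: x=0, y=0, z=0, w=0, u=1, v=0

either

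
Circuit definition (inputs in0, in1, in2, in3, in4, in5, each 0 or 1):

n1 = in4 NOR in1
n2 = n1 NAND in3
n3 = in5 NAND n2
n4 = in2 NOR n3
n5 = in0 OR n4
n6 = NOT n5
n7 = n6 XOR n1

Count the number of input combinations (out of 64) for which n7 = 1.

27

n7 = n6 XOR n1 must be 1, so n6 and n1 differ.
Enumerating the 64 input combinations, 27 give n7 = 1 and 37 give n7 = 0.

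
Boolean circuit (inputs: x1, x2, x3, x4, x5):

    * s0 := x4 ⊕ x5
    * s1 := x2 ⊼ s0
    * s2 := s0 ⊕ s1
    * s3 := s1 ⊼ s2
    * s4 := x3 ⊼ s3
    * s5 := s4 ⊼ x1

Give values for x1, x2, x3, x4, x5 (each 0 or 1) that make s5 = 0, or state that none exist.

x1=1 x2=0 x3=0 x4=0 x5=1

s5 = s4 ⊼ x1 must be 0, so both s4 = 1 and x1 = 1.
s4 = x3 ⊼ s3 must be 1, so at least one of x3, s3 is 0.
Check with x1=1 x2=0 x3=0 x4=0 x5=1:
s0 = x4 ⊕ x5 = 0 ⊕ 1 = 1
s1 = x2 ⊼ s0 = 0 ⊼ 1 = 1
s2 = s0 ⊕ s1 = 1 ⊕ 1 = 0
s3 = s1 ⊼ s2 = 1 ⊼ 0 = 1
s4 = x3 ⊼ s3 = 0 ⊼ 1 = 1
s5 = s4 ⊼ x1 = 1 ⊼ 1 = 0
So s5 = 0 as required.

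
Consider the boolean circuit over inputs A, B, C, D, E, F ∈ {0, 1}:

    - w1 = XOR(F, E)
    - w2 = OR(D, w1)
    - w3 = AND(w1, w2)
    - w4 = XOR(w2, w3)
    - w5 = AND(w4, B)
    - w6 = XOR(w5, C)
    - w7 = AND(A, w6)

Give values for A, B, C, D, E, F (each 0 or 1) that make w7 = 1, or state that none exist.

A=1 B=0 C=1 D=0 E=0 F=1

Check with A=1 B=0 C=1 D=0 E=0 F=1:
w1 = XOR(F, E) = XOR(1, 0) = 1
w2 = OR(D, w1) = OR(0, 1) = 1
w3 = AND(w1, w2) = AND(1, 1) = 1
w4 = XOR(w2, w3) = XOR(1, 1) = 0
w5 = AND(w4, B) = AND(0, 0) = 0
w6 = XOR(w5, C) = XOR(0, 1) = 1
w7 = AND(A, w6) = AND(1, 1) = 1
So w7 = 1 as required.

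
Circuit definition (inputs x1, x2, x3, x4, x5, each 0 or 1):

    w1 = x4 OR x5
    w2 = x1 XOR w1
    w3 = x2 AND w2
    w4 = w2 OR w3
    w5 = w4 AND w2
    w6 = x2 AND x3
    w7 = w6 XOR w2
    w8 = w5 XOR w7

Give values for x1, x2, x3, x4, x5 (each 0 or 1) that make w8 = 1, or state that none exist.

x1=1, x2=1, x3=1, x4=0, x5=1

w8 = w5 XOR w7 must be 1, so w5 and w7 differ.
Check with x1=1, x2=1, x3=1, x4=0, x5=1:
w1 = x4 OR x5 = 0 OR 1 = 1
w2 = x1 XOR w1 = 1 XOR 1 = 0
w3 = x2 AND w2 = 1 AND 0 = 0
w4 = w2 OR w3 = 0 OR 0 = 0
w5 = w4 AND w2 = 0 AND 0 = 0
w6 = x2 AND x3 = 1 AND 1 = 1
w7 = w6 XOR w2 = 1 XOR 0 = 1
w8 = w5 XOR w7 = 0 XOR 1 = 1
So w8 = 1 as required.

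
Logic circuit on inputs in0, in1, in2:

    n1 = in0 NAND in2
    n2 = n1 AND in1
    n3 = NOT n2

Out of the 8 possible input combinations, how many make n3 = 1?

5

n3 = NOT n2 must be 1, so n2 = 0.
Enumerating the 8 input combinations, 5 give n3 = 1 and 3 give n3 = 0.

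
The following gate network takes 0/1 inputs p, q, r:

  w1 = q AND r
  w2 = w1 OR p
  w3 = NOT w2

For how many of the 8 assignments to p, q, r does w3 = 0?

5

w3 = NOT w2 must be 0, so w2 = 1.
Satisfying assignments:
  p=0, q=1, r=1
  p=1, q=0, r=0
  p=1, q=0, r=1
  p=1, q=1, r=0
  p=1, q=1, r=1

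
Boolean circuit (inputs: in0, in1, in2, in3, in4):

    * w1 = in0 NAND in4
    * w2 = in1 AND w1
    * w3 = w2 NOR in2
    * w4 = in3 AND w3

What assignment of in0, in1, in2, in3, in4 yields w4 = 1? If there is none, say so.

w4 = in3 AND w3 must be 1, so both in3 = 1 and w3 = 1.
w3 = w2 NOR in2 must be 1, so both w2 = 0 and in2 = 0.
w2 = in1 AND w1 must be 0, so at least one of in1, w1 is 0.
Check with in0=0, in1=0, in2=0, in3=1, in4=0:
w1 = in0 NAND in4 = 0 NAND 0 = 1
w2 = in1 AND w1 = 0 AND 1 = 0
w3 = w2 NOR in2 = 0 NOR 0 = 1
w4 = in3 AND w3 = 1 AND 1 = 1
So w4 = 1 as required.

in0=0, in1=0, in2=0, in3=1, in4=0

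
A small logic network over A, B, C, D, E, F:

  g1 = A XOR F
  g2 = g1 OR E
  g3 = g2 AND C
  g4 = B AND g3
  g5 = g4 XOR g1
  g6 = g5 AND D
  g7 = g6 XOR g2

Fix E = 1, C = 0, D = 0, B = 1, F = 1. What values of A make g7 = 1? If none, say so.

g7 = g6 XOR g2 must be 1, so g6 and g2 differ.
Check with E = 1, C = 0, D = 0, B = 1, F = 1 and A=1:
g1 = A XOR F = 1 XOR 1 = 0
g2 = g1 OR E = 0 OR 1 = 1
g3 = g2 AND C = 1 AND 0 = 0
g4 = B AND g3 = 1 AND 0 = 0
g5 = g4 XOR g1 = 0 XOR 0 = 0
g6 = g5 AND D = 0 AND 0 = 0
g7 = g6 XOR g2 = 0 XOR 1 = 1
So g7 = 1.

A=1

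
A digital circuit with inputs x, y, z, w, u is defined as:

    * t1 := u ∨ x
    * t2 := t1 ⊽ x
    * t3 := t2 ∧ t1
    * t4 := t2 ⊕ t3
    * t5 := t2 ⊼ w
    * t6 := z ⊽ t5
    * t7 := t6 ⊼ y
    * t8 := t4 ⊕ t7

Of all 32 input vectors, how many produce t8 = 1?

25

t8 = t4 ⊕ t7 must be 1, so t4 and t7 differ.
Enumerating the 32 input combinations, 25 give t8 = 1 and 7 give t8 = 0.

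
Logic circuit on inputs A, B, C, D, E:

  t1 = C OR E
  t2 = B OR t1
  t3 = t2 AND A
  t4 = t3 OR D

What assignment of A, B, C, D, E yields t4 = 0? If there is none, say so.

Check with A=0, B=1, C=1, D=0, E=0:
t1 = C OR E = 1 OR 0 = 1
t2 = B OR t1 = 1 OR 1 = 1
t3 = t2 AND A = 1 AND 0 = 0
t4 = t3 OR D = 0 OR 0 = 0
So t4 = 0 as required.

A=0, B=1, C=1, D=0, E=0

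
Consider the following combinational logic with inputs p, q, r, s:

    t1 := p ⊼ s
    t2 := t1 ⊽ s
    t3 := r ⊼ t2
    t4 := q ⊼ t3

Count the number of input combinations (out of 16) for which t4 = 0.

8

t4 = q ⊼ t3 must be 0, so both q = 1 and t3 = 1.
Enumerating the 16 input combinations, 8 give t4 = 0 and 8 give t4 = 1.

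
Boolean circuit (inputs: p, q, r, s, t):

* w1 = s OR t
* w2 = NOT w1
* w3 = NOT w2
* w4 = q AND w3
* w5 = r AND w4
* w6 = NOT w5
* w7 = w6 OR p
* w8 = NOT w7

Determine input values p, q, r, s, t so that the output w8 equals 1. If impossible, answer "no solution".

p=0, q=1, r=1, s=1, t=1

w8 = NOT w7 must be 1, so w7 = 0.
Check with p=0, q=1, r=1, s=1, t=1:
w1 = s OR t = 1 OR 1 = 1
w2 = NOT w1 = NOT 1 = 0
w3 = NOT w2 = NOT 0 = 1
w4 = q AND w3 = 1 AND 1 = 1
w5 = r AND w4 = 1 AND 1 = 1
w6 = NOT w5 = NOT 1 = 0
w7 = w6 OR p = 0 OR 0 = 0
w8 = NOT w7 = NOT 0 = 1
So w8 = 1 as required.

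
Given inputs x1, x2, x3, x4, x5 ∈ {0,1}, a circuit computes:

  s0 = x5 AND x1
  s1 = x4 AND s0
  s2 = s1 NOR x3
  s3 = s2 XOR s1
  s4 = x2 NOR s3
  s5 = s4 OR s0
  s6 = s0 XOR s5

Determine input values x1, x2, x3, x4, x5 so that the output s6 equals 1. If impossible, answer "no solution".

s6 = s0 XOR s5 must be 1, so s0 and s5 differ.
Check with x1=0, x2=0, x3=1, x4=1, x5=1:
s0 = x5 AND x1 = 1 AND 0 = 0
s1 = x4 AND s0 = 1 AND 0 = 0
s2 = s1 NOR x3 = 0 NOR 1 = 0
s3 = s2 XOR s1 = 0 XOR 0 = 0
s4 = x2 NOR s3 = 0 NOR 0 = 1
s5 = s4 OR s0 = 1 OR 0 = 1
s6 = s0 XOR s5 = 0 XOR 1 = 1
So s6 = 1 as required.

x1=0, x2=0, x3=1, x4=1, x5=1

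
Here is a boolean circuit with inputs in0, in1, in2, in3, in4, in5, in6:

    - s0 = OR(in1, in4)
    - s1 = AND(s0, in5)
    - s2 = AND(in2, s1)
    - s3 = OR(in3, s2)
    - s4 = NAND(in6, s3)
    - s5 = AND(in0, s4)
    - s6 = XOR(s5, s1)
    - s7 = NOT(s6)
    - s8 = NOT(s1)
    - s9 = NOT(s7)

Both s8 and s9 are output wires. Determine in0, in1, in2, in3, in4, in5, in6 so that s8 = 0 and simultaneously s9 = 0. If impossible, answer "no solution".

in0=1 in1=1 in2=0 in3=0 in4=1 in5=1 in6=0

Check with in0=1 in1=1 in2=0 in3=0 in4=1 in5=1 in6=0:
s0 = OR(in1, in4) = OR(1, 1) = 1
s1 = AND(s0, in5) = AND(1, 1) = 1
s2 = AND(in2, s1) = AND(0, 1) = 0
s3 = OR(in3, s2) = OR(0, 0) = 0
s4 = NAND(in6, s3) = NAND(0, 0) = 1
s5 = AND(in0, s4) = AND(1, 1) = 1
s6 = XOR(s5, s1) = XOR(1, 1) = 0
s7 = NOT(s6) = NOT 0 = 1
s8 = NOT(s1) = NOT 1 = 0
s9 = NOT(s7) = NOT 1 = 0
So s8 = 0 and s9 = 0.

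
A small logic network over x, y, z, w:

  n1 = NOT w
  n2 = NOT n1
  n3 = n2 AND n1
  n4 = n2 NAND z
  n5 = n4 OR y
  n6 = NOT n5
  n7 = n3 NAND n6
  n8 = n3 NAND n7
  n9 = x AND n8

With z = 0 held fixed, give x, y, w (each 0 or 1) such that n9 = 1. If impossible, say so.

x=1, y=1, w=0

n9 = x AND n8 must be 1, so both x = 1 and n8 = 1.
Check with z = 0 and x=1, y=1, w=0:
n1 = NOT w = NOT 0 = 1
n2 = NOT n1 = NOT 1 = 0
n3 = n2 AND n1 = 0 AND 1 = 0
n4 = n2 NAND z = 0 NAND 0 = 1
n5 = n4 OR y = 1 OR 1 = 1
n6 = NOT n5 = NOT 1 = 0
n7 = n3 NAND n6 = 0 NAND 0 = 1
n8 = n3 NAND n7 = 0 NAND 1 = 1
n9 = x AND n8 = 1 AND 1 = 1
So n9 = 1.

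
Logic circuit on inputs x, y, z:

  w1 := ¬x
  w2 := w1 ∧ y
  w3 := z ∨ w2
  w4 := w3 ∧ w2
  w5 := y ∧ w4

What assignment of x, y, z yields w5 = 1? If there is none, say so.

w5 = y ∧ w4 must be 1, so both y = 1 and w4 = 1.
w4 = w3 ∧ w2 must be 1, so both w3 = 1 and w2 = 1.
Check with x=0, y=1, z=0:
w1 = ¬x = ¬0 = 1
w2 = w1 ∧ y = 1 ∧ 1 = 1
w3 = z ∨ w2 = 0 ∨ 1 = 1
w4 = w3 ∧ w2 = 1 ∧ 1 = 1
w5 = y ∧ w4 = 1 ∧ 1 = 1
So w5 = 1 as required.

x=0, y=1, z=0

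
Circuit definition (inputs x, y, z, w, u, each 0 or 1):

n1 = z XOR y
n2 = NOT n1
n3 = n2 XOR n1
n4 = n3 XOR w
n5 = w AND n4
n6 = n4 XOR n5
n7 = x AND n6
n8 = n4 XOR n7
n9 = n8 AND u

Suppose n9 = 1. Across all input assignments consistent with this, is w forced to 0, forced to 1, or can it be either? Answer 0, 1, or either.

n9 = n8 AND u must be 1, so both n8 = 1 and u = 1.
n8 = n4 XOR n7 must be 1, so n4 and n7 differ.
Every assignment with n9 = 1 has w = 0; there are 4 such assignment(s).
  x=0, y=0, z=0, w=0, u=1
  x=0, y=0, z=1, w=0, u=1
  x=0, y=1, z=0, w=0, u=1
  x=0, y=1, z=1, w=0, u=1

0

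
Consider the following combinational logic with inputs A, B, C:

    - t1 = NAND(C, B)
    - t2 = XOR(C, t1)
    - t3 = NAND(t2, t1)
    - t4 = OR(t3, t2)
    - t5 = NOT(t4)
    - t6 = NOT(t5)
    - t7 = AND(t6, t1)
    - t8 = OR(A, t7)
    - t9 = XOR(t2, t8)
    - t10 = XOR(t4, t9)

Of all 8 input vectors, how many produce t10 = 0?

3

t10 = XOR(t4, t9) must be 0, so t4 and t9 are equal.
Enumerating the 8 input combinations, 3 give t10 = 0 and 5 give t10 = 1.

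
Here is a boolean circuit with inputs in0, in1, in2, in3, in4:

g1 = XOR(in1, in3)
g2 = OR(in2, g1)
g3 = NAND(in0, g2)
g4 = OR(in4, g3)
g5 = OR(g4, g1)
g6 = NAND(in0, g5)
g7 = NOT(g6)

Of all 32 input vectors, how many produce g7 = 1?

14

g7 = NOT(g6) must be 1, so g6 = 0.
g6 = NAND(in0, g5) must be 0, so both in0 = 1 and g5 = 1.
g5 = OR(g4, g1) must be 1, so at least one of g4, g1 is 1.
Enumerating the 32 input combinations, 14 give g7 = 1 and 18 give g7 = 0.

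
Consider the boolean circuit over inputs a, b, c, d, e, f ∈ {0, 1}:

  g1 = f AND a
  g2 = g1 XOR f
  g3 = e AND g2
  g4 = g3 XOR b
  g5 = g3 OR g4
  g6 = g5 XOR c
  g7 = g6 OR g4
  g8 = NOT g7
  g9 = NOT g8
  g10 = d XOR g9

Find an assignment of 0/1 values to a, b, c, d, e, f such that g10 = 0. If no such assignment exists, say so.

a=1, b=0, c=1, d=1, e=0, f=1

Check with a=1, b=0, c=1, d=1, e=0, f=1:
g1 = f AND a = 1 AND 1 = 1
g2 = g1 XOR f = 1 XOR 1 = 0
g3 = e AND g2 = 0 AND 0 = 0
g4 = g3 XOR b = 0 XOR 0 = 0
g5 = g3 OR g4 = 0 OR 0 = 0
g6 = g5 XOR c = 0 XOR 1 = 1
g7 = g6 OR g4 = 1 OR 0 = 1
g8 = NOT g7 = NOT 1 = 0
g9 = NOT g8 = NOT 0 = 1
g10 = d XOR g9 = 1 XOR 1 = 0
So g10 = 0 as required.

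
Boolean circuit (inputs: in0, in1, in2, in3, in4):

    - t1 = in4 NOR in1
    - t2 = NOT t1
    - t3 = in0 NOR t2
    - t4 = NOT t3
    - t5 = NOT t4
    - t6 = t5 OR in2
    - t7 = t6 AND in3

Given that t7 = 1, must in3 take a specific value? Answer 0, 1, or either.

1

t7 = t6 AND in3 must be 1, so both t6 = 1 and in3 = 1.
Every assignment with t7 = 1 has in3 = 1; there are 9 such assignment(s).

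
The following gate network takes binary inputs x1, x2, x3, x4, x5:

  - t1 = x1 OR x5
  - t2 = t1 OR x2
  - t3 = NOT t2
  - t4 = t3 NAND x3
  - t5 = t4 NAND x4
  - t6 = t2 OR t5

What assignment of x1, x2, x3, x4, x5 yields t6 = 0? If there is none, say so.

x1=0 x2=0 x3=0 x4=1 x5=0

t6 = t2 OR t5 must be 0, so both t2 = 0 and t5 = 0.
t2 = t1 OR x2 must be 0, so both t1 = 0 and x2 = 0.
Check with x1=0 x2=0 x3=0 x4=1 x5=0:
t1 = x1 OR x5 = 0 OR 0 = 0
t2 = t1 OR x2 = 0 OR 0 = 0
t3 = NOT t2 = NOT 0 = 1
t4 = t3 NAND x3 = 1 NAND 0 = 1
t5 = t4 NAND x4 = 1 NAND 1 = 0
t6 = t2 OR t5 = 0 OR 0 = 0
So t6 = 0 as required.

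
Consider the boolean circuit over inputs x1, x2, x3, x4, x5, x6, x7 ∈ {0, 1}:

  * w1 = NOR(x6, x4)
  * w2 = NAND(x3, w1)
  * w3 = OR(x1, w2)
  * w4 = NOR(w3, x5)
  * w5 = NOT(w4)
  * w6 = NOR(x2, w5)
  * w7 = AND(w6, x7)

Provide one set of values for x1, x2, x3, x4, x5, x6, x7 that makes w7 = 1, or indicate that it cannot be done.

Check with x1=0, x2=0, x3=1, x4=0, x5=0, x6=0, x7=1:
w1 = NOR(x6, x4) = NOR(0, 0) = 1
w2 = NAND(x3, w1) = NAND(1, 1) = 0
w3 = OR(x1, w2) = OR(0, 0) = 0
w4 = NOR(w3, x5) = NOR(0, 0) = 1
w5 = NOT(w4) = NOT 1 = 0
w6 = NOR(x2, w5) = NOR(0, 0) = 1
w7 = AND(w6, x7) = AND(1, 1) = 1
So w7 = 1 as required.

x1=0, x2=0, x3=1, x4=0, x5=0, x6=0, x7=1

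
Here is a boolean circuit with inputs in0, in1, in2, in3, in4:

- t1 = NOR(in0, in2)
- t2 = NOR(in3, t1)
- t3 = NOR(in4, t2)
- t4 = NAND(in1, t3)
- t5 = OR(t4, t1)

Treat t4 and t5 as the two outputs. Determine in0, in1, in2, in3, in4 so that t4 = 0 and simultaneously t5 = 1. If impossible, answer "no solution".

in0=0 in1=1 in2=0 in3=0 in4=0

Check with in0=0 in1=1 in2=0 in3=0 in4=0:
t1 = NOR(in0, in2) = NOR(0, 0) = 1
t2 = NOR(in3, t1) = NOR(0, 1) = 0
t3 = NOR(in4, t2) = NOR(0, 0) = 1
t4 = NAND(in1, t3) = NAND(1, 1) = 0
t5 = OR(t4, t1) = OR(0, 1) = 1
So t4 = 0 and t5 = 1.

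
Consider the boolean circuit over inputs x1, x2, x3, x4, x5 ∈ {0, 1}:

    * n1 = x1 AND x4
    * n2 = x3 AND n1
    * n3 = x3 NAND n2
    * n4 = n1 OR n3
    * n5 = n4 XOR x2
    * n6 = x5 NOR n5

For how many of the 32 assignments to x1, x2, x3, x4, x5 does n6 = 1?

n6 = x5 NOR n5 must be 1, so both x5 = 0 and n5 = 0.
Enumerating the 32 input combinations, 8 give n6 = 1 and 24 give n6 = 0.

8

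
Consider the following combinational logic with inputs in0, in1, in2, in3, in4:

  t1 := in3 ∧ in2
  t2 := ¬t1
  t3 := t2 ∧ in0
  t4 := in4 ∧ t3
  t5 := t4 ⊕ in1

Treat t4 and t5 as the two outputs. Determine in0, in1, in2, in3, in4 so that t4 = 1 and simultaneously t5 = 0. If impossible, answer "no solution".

in0=1, in1=1, in2=0, in3=0, in4=1

Check with in0=1, in1=1, in2=0, in3=0, in4=1:
t1 = in3 ∧ in2 = 0 ∧ 0 = 0
t2 = ¬t1 = ¬0 = 1
t3 = t2 ∧ in0 = 1 ∧ 1 = 1
t4 = in4 ∧ t3 = 1 ∧ 1 = 1
t5 = t4 ⊕ in1 = 1 ⊕ 1 = 0
So t4 = 1 and t5 = 0.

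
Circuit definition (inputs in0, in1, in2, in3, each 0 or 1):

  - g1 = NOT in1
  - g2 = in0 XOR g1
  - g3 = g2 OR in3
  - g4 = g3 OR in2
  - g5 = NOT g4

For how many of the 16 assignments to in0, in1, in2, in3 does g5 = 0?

g5 = NOT g4 must be 0, so g4 = 1.
g4 = g3 OR in2 must be 1, so at least one of g3, in2 is 1.
Enumerating the 16 input combinations, 14 give g5 = 0 and 2 give g5 = 1.

14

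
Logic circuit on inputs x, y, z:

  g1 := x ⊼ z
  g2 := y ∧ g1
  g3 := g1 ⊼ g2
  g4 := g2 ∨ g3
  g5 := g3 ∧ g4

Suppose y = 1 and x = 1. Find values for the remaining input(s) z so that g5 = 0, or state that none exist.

z=0

Check with y = 1 and x = 1 and z=0:
g1 = x ⊼ z = 1 ⊼ 0 = 1
g2 = y ∧ g1 = 1 ∧ 1 = 1
g3 = g1 ⊼ g2 = 1 ⊼ 1 = 0
g4 = g2 ∨ g3 = 1 ∨ 0 = 1
g5 = g3 ∧ g4 = 0 ∧ 1 = 0
So g5 = 0.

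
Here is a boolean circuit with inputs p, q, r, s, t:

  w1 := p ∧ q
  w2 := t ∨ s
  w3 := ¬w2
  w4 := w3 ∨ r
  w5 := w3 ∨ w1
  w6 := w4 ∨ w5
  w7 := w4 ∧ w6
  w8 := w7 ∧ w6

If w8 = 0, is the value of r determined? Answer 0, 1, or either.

w8 = w7 ∧ w6 must be 0, so at least one of w7, w6 is 0.
Every assignment with w8 = 0 has r = 0; there are 12 such assignment(s).

0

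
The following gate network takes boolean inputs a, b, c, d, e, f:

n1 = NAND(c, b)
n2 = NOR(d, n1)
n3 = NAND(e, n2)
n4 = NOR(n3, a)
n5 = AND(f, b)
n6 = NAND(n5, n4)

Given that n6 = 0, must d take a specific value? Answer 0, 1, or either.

0

n6 = NAND(n5, n4) must be 0, so both n5 = 1 and n4 = 1.
n5 = AND(f, b) must be 1, so both f = 1 and b = 1.
n4 = NOR(n3, a) must be 1, so both n3 = 0 and a = 0.
Every assignment with n6 = 0 has d = 0; there are 1 such assignment(s).
  a=0, b=1, c=1, d=0, e=1, f=1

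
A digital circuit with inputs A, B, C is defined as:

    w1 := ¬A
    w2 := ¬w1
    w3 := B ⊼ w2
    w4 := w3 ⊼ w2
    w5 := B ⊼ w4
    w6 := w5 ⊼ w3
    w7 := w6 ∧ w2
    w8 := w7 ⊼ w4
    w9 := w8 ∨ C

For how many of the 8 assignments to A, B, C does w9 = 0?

1

w9 = w8 ∨ C must be 0, so both w8 = 0 and C = 0.
w8 = w7 ⊼ w4 must be 0, so both w7 = 1 and w4 = 1.
Enumerating the 8 input combinations, 1 give w9 = 0 and 7 give w9 = 1.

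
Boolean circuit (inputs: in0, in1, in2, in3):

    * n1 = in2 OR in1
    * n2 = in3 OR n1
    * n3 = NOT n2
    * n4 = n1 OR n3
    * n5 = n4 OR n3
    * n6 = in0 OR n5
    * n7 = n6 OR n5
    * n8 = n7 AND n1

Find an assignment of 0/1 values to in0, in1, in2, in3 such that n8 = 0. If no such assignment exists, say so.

in0=1 in1=0 in2=0 in3=1

n8 = n7 AND n1 must be 0, so at least one of n7, n1 is 0.
Check with in0=1 in1=0 in2=0 in3=1:
n1 = in2 OR in1 = 0 OR 0 = 0
n2 = in3 OR n1 = 1 OR 0 = 1
n3 = NOT n2 = NOT 1 = 0
n4 = n1 OR n3 = 0 OR 0 = 0
n5 = n4 OR n3 = 0 OR 0 = 0
n6 = in0 OR n5 = 1 OR 0 = 1
n7 = n6 OR n5 = 1 OR 0 = 1
n8 = n7 AND n1 = 1 AND 0 = 0
So n8 = 0 as required.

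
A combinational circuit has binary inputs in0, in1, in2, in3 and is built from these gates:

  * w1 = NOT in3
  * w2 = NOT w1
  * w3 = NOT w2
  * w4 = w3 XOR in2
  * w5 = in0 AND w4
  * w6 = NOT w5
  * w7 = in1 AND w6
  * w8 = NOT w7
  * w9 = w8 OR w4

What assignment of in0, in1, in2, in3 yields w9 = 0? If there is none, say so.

w9 = w8 OR w4 must be 0, so both w8 = 0 and w4 = 0.
Check with in0=1 in1=1 in2=0 in3=1:
w1 = NOT in3 = NOT 1 = 0
w2 = NOT w1 = NOT 0 = 1
w3 = NOT w2 = NOT 1 = 0
w4 = w3 XOR in2 = 0 XOR 0 = 0
w5 = in0 AND w4 = 1 AND 0 = 0
w6 = NOT w5 = NOT 0 = 1
w7 = in1 AND w6 = 1 AND 1 = 1
w8 = NOT w7 = NOT 1 = 0
w9 = w8 OR w4 = 0 OR 0 = 0
So w9 = 0 as required.

in0=1 in1=1 in2=0 in3=1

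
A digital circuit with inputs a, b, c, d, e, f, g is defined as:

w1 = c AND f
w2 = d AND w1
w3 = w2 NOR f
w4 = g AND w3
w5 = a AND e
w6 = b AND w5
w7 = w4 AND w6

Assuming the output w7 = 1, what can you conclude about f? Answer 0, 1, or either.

0

w7 = w4 AND w6 must be 1, so both w4 = 1 and w6 = 1.
w4 = g AND w3 must be 1, so both g = 1 and w3 = 1.
w6 = b AND w5 must be 1, so both b = 1 and w5 = 1.
Every assignment with w7 = 1 has f = 0; there are 4 such assignment(s).
  a=1, b=1, c=0, d=0, e=1, f=0, g=1
  a=1, b=1, c=0, d=1, e=1, f=0, g=1
  a=1, b=1, c=1, d=0, e=1, f=0, g=1
  a=1, b=1, c=1, d=1, e=1, f=0, g=1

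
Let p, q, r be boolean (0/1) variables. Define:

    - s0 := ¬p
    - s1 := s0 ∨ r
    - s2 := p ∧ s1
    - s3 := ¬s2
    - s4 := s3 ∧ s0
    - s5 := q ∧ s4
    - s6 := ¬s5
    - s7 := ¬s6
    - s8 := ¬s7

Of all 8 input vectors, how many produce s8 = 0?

2

s8 = ¬s7 must be 0, so s7 = 1.
s7 = ¬s6 must be 1, so s6 = 0.
s6 = ¬s5 must be 0, so s5 = 1.
Enumerating the 8 input combinations, 2 give s8 = 0 and 6 give s8 = 1.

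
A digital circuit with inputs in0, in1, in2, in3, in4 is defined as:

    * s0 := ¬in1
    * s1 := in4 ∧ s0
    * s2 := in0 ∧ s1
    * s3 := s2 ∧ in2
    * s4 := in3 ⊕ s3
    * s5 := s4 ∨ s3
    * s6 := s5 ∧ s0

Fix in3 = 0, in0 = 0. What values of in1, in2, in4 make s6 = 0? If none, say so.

Check with in3 = 0, in0 = 0 and in1=1, in2=1, in4=0:
s0 = ¬in1 = ¬1 = 0
s1 = in4 ∧ s0 = 0 ∧ 0 = 0
s2 = in0 ∧ s1 = 0 ∧ 0 = 0
s3 = s2 ∧ in2 = 0 ∧ 1 = 0
s4 = in3 ⊕ s3 = 0 ⊕ 0 = 0
s5 = s4 ∨ s3 = 0 ∨ 0 = 0
s6 = s5 ∧ s0 = 0 ∧ 0 = 0
So s6 = 0.

in1=1 in2=1 in4=0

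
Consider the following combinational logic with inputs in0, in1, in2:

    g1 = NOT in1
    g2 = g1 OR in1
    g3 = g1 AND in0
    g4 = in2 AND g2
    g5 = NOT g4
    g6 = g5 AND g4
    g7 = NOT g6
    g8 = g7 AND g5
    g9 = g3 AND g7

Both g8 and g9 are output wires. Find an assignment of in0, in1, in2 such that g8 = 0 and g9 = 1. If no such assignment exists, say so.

Check with in0=1 in1=0 in2=1:
g1 = NOT in1 = NOT 0 = 1
g2 = g1 OR in1 = 1 OR 0 = 1
g3 = g1 AND in0 = 1 AND 1 = 1
g4 = in2 AND g2 = 1 AND 1 = 1
g5 = NOT g4 = NOT 1 = 0
g6 = g5 AND g4 = 0 AND 1 = 0
g7 = NOT g6 = NOT 0 = 1
g8 = g7 AND g5 = 1 AND 0 = 0
g9 = g3 AND g7 = 1 AND 1 = 1
So g8 = 0 and g9 = 1.

in0=1 in1=0 in2=1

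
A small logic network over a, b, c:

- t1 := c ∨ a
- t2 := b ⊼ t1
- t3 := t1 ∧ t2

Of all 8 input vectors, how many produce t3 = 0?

5

t3 = t1 ∧ t2 must be 0, so at least one of t1, t2 is 0.
Satisfying assignments:
  a=0, b=0, c=0
  a=0, b=1, c=0
  a=0, b=1, c=1
  a=1, b=1, c=0
  a=1, b=1, c=1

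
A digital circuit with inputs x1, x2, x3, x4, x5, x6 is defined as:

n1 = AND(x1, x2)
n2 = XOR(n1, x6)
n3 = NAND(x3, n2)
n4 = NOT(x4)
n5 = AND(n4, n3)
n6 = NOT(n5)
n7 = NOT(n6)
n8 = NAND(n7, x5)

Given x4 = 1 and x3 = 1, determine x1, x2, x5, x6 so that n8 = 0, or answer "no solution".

With x4 = 1 and x3 = 1 fixed, none of the 16 settings of x1, x2, x5, x6 give n8 = 0.
For example, with x1=1, x2=1, x5=1, x6=0:
n1 = AND(x1, x2) = AND(1, 1) = 1
n2 = XOR(n1, x6) = XOR(1, 0) = 1
n3 = NAND(x3, n2) = NAND(1, 1) = 0
n4 = NOT(x4) = NOT 1 = 0
n5 = AND(n4, n3) = AND(0, 0) = 0
n6 = NOT(n5) = NOT 0 = 1
n7 = NOT(n6) = NOT 1 = 0
n8 = NAND(n7, x5) = NAND(0, 1) = 1
giving n8 = 1 ≠ 0.

no solution exists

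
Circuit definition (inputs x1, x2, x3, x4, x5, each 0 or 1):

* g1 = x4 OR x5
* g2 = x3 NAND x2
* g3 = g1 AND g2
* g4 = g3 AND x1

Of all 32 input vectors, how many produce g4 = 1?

g4 = g3 AND x1 must be 1, so both g3 = 1 and x1 = 1.
Enumerating the 32 input combinations, 9 give g4 = 1 and 23 give g4 = 0.

9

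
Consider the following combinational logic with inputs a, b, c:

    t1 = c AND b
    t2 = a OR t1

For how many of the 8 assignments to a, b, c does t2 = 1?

5

t2 = a OR t1 must be 1, so at least one of a, t1 is 1.
Satisfying assignments:
  a=0, b=1, c=1
  a=1, b=0, c=0
  a=1, b=0, c=1
  a=1, b=1, c=0
  a=1, b=1, c=1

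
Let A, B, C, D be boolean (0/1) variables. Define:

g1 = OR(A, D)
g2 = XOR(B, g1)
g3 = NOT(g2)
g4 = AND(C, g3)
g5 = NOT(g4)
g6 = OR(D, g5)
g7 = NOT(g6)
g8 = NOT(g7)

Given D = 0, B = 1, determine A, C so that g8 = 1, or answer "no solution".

Check with D = 0, B = 1 and A=0, C=1:
g1 = OR(A, D) = OR(0, 0) = 0
g2 = XOR(B, g1) = XOR(1, 0) = 1
g3 = NOT(g2) = NOT 1 = 0
g4 = AND(C, g3) = AND(1, 0) = 0
g5 = NOT(g4) = NOT 0 = 1
g6 = OR(D, g5) = OR(0, 1) = 1
g7 = NOT(g6) = NOT 1 = 0
g8 = NOT(g7) = NOT 0 = 1
So g8 = 1.

A=0, C=1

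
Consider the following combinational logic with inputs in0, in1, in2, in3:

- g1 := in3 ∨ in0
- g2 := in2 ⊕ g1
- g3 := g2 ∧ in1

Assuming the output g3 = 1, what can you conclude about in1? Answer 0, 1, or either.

g3 = g2 ∧ in1 must be 1, so both g2 = 1 and in1 = 1.
g2 = in2 ⊕ g1 must be 1, so in2 and g1 differ.
Every assignment with g3 = 1 has in1 = 1; there are 4 such assignment(s).
  in0=0, in1=1, in2=0, in3=1
  in0=0, in1=1, in2=1, in3=0
  in0=1, in1=1, in2=0, in3=0
  in0=1, in1=1, in2=0, in3=1

1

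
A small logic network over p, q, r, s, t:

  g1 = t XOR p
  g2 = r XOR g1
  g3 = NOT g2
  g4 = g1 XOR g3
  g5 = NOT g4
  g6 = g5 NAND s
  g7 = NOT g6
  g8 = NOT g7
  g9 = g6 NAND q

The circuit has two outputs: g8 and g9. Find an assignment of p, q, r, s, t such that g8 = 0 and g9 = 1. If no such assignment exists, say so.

Check with p=1, q=1, r=1, s=1, t=0:
g1 = t XOR p = 0 XOR 1 = 1
g2 = r XOR g1 = 1 XOR 1 = 0
g3 = NOT g2 = NOT 0 = 1
g4 = g1 XOR g3 = 1 XOR 1 = 0
g5 = NOT g4 = NOT 0 = 1
g6 = g5 NAND s = 1 NAND 1 = 0
g7 = NOT g6 = NOT 0 = 1
g8 = NOT g7 = NOT 1 = 0
g9 = g6 NAND q = 0 NAND 1 = 1
So g8 = 0 and g9 = 1.

p=1, q=1, r=1, s=1, t=0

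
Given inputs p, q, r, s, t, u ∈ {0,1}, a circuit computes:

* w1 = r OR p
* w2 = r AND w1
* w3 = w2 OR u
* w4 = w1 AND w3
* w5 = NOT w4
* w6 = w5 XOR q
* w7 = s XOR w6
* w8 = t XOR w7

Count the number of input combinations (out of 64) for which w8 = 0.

32

w8 = t XOR w7 must be 0, so t and w7 are equal.
Enumerating the 64 input combinations, 32 give w8 = 0 and 32 give w8 = 1.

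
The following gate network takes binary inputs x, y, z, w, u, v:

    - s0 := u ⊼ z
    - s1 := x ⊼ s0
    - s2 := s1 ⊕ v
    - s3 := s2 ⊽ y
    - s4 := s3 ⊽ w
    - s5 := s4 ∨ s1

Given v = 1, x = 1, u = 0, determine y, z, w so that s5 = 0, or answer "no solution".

y=0 z=0 w=1

s5 = s4 ∨ s1 must be 0, so both s4 = 0 and s1 = 0.
s4 = s3 ⊽ w must be 0, so at least one of s3, w is 1.
Check with v = 1, x = 1, u = 0 and y=0, z=0, w=1:
s0 = u ⊼ z = 0 ⊼ 0 = 1
s1 = x ⊼ s0 = 1 ⊼ 1 = 0
s2 = s1 ⊕ v = 0 ⊕ 1 = 1
s3 = s2 ⊽ y = 1 ⊽ 0 = 0
s4 = s3 ⊽ w = 0 ⊽ 1 = 0
s5 = s4 ∨ s1 = 0 ∨ 0 = 0
So s5 = 0.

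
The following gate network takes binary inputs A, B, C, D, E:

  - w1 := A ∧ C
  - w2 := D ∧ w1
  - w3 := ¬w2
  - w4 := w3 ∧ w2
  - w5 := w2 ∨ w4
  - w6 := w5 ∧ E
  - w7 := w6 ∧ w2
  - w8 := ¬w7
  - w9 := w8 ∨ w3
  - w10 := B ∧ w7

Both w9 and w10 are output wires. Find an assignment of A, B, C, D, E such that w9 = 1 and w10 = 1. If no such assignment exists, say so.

no solution exists

Across all 32 input combinations, none give both w9 = 1 and w10 = 1.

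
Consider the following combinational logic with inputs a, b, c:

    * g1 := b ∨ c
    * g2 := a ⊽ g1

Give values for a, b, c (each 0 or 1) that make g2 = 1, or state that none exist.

g2 = a ⊽ g1 must be 1, so both a = 0 and g1 = 0.
g1 = b ∨ c must be 0, so both b = 0 and c = 0.
Check with a=0, b=0, c=0:
g1 = b ∨ c = 0 ∨ 0 = 0
g2 = a ⊽ g1 = 0 ⊽ 0 = 1
So g2 = 1 as required.

a=0, b=0, c=0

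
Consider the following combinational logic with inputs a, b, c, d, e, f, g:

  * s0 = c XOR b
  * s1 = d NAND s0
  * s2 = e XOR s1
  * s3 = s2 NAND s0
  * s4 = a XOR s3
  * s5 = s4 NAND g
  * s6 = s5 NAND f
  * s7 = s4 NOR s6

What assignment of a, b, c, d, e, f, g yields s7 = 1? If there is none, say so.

s7 = s4 NOR s6 must be 1, so both s4 = 0 and s6 = 0.
s4 = a XOR s3 must be 0, so a and s3 are equal.
s6 = s5 NAND f must be 0, so both s5 = 1 and f = 1.
Check with a=1, b=0, c=1, d=0, e=1, f=1, g=0:
s0 = c XOR b = 1 XOR 0 = 1
s1 = d NAND s0 = 0 NAND 1 = 1
s2 = e XOR s1 = 1 XOR 1 = 0
s3 = s2 NAND s0 = 0 NAND 1 = 1
s4 = a XOR s3 = 1 XOR 1 = 0
s5 = s4 NAND g = 0 NAND 0 = 1
s6 = s5 NAND f = 1 NAND 1 = 0
s7 = s4 NOR s6 = 0 NOR 0 = 1
So s7 = 1 as required.

a=1, b=0, c=1, d=0, e=1, f=1, g=0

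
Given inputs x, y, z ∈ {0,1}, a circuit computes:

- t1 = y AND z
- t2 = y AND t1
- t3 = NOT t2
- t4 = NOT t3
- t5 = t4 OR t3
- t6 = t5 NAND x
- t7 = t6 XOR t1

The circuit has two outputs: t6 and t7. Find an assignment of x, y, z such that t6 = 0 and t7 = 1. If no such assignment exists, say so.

x=1 y=1 z=1

Check with x=1 y=1 z=1:
t1 = y AND z = 1 AND 1 = 1
t2 = y AND t1 = 1 AND 1 = 1
t3 = NOT t2 = NOT 1 = 0
t4 = NOT t3 = NOT 0 = 1
t5 = t4 OR t3 = 1 OR 0 = 1
t6 = t5 NAND x = 1 NAND 1 = 0
t7 = t6 XOR t1 = 0 XOR 1 = 1
So t6 = 0 and t7 = 1.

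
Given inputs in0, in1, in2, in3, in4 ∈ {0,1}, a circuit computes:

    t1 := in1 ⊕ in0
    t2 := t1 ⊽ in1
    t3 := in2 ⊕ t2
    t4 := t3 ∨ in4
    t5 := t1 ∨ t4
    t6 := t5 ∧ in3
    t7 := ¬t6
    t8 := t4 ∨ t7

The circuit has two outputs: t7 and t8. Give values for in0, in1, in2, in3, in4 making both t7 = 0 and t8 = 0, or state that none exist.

in0=1, in1=0, in2=0, in3=1, in4=0

Check with in0=1, in1=0, in2=0, in3=1, in4=0:
t1 = in1 ⊕ in0 = 0 ⊕ 1 = 1
t2 = t1 ⊽ in1 = 1 ⊽ 0 = 0
t3 = in2 ⊕ t2 = 0 ⊕ 0 = 0
t4 = t3 ∨ in4 = 0 ∨ 0 = 0
t5 = t1 ∨ t4 = 1 ∨ 0 = 1
t6 = t5 ∧ in3 = 1 ∧ 1 = 1
t7 = ¬t6 = ¬1 = 0
t8 = t4 ∨ t7 = 0 ∨ 0 = 0
So t7 = 0 and t8 = 0.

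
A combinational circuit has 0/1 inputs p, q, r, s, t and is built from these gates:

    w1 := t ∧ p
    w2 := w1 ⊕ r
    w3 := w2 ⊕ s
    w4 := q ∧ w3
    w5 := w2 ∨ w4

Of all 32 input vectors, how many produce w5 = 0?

w5 = w2 ∨ w4 must be 0, so both w2 = 0 and w4 = 0.
w2 = w1 ⊕ r must be 0, so w1 and r are equal.
w4 = q ∧ w3 must be 0, so at least one of q, w3 is 0.
Enumerating the 32 input combinations, 12 give w5 = 0 and 20 give w5 = 1.

12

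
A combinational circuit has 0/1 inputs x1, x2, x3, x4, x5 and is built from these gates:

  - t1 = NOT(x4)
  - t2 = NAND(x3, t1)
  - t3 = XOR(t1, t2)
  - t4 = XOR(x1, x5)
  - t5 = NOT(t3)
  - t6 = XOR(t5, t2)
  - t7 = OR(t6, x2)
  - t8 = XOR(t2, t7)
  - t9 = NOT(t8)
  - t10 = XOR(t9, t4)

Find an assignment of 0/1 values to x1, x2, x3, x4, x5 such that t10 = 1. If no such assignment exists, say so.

t10 = XOR(t9, t4) must be 1, so t9 and t4 differ.
Check with x1=0, x2=1, x3=1, x4=0, x5=1:
t1 = NOT(x4) = NOT 0 = 1
t2 = NAND(x3, t1) = NAND(1, 1) = 0
t3 = XOR(t1, t2) = XOR(1, 0) = 1
t4 = XOR(x1, x5) = XOR(0, 1) = 1
t5 = NOT(t3) = NOT 1 = 0
t6 = XOR(t5, t2) = XOR(0, 0) = 0
t7 = OR(t6, x2) = OR(0, 1) = 1
t8 = XOR(t2, t7) = XOR(0, 1) = 1
t9 = NOT(t8) = NOT 1 = 0
t10 = XOR(t9, t4) = XOR(0, 1) = 1
So t10 = 1 as required.

x1=0, x2=1, x3=1, x4=0, x5=1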